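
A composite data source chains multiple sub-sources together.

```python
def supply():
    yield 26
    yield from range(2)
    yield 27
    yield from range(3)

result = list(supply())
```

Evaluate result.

Step 1: Trace yields in order:
  yield 26
  yield 0
  yield 1
  yield 27
  yield 0
  yield 1
  yield 2
Therefore result = [26, 0, 1, 27, 0, 1, 2].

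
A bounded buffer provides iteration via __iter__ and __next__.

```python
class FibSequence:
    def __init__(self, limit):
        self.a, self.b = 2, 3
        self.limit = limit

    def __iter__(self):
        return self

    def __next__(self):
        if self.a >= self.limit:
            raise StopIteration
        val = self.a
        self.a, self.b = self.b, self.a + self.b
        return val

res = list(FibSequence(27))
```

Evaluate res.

Step 1: Fibonacci-like sequence (a=2, b=3) until >= 27:
  Yield 2, then a,b = 3,5
  Yield 3, then a,b = 5,8
  Yield 5, then a,b = 8,13
  Yield 8, then a,b = 13,21
  Yield 13, then a,b = 21,34
  Yield 21, then a,b = 34,55
Step 2: 34 >= 27, stop.
Therefore res = [2, 3, 5, 8, 13, 21].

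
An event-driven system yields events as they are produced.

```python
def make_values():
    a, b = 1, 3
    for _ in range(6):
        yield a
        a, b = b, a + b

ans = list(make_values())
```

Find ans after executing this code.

Step 1: Fibonacci-like sequence starting with a=1, b=3:
  Iteration 1: yield a=1, then a,b = 3,4
  Iteration 2: yield a=3, then a,b = 4,7
  Iteration 3: yield a=4, then a,b = 7,11
  Iteration 4: yield a=7, then a,b = 11,18
  Iteration 5: yield a=11, then a,b = 18,29
  Iteration 6: yield a=18, then a,b = 29,47
Therefore ans = [1, 3, 4, 7, 11, 18].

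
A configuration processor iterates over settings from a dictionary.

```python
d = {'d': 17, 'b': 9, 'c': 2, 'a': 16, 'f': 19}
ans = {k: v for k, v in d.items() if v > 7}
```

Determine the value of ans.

Step 1: Filter items where value > 7:
  'd': 17 > 7: kept
  'b': 9 > 7: kept
  'c': 2 <= 7: removed
  'a': 16 > 7: kept
  'f': 19 > 7: kept
Therefore ans = {'d': 17, 'b': 9, 'a': 16, 'f': 19}.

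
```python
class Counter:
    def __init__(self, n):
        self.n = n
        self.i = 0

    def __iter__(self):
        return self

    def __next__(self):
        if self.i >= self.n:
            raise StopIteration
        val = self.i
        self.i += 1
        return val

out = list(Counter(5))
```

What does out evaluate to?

Step 1: Counter(5) creates an iterator counting 0 to 4.
Step 2: list() consumes all values: [0, 1, 2, 3, 4].
Therefore out = [0, 1, 2, 3, 4].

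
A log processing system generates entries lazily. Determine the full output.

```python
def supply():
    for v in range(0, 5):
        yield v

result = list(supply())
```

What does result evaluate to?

Step 1: The generator yields each value from range(0, 5).
Step 2: list() consumes all yields: [0, 1, 2, 3, 4].
Therefore result = [0, 1, 2, 3, 4].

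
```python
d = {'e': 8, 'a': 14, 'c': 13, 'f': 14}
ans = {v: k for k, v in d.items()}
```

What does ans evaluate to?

Step 1: Invert dict (swap keys and values):
  'e': 8 -> 8: 'e'
  'a': 14 -> 14: 'a'
  'c': 13 -> 13: 'c'
  'f': 14 -> 14: 'f'
Therefore ans = {8: 'e', 14: 'f', 13: 'c'}.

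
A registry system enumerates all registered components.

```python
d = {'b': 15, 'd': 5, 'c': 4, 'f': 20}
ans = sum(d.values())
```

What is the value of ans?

Step 1: d.values() = [15, 5, 4, 20].
Step 2: sum = 44.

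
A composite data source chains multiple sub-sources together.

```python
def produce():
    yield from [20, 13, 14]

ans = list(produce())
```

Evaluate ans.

Step 1: yield from delegates to the iterable, yielding each element.
Step 2: Collected values: [20, 13, 14].
Therefore ans = [20, 13, 14].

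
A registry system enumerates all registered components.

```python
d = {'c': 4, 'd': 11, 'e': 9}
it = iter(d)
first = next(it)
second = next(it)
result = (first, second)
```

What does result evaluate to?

Step 1: iter(d) iterates over keys: ['c', 'd', 'e'].
Step 2: first = next(it) = 'c', second = next(it) = 'd'.
Therefore result = ('c', 'd').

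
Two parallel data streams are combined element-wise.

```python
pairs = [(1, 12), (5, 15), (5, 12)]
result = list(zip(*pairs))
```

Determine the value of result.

Step 1: zip(*pairs) transposes: unzips [(1, 12), (5, 15), (5, 12)] into separate sequences.
Step 2: First elements: (1, 5, 5), second elements: (12, 15, 12).
Therefore result = [(1, 5, 5), (12, 15, 12)].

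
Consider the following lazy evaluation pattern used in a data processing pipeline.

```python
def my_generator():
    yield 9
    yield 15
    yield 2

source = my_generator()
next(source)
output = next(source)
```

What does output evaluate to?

Step 1: my_generator() creates a generator.
Step 2: next(source) yields 9 (consumed and discarded).
Step 3: next(source) yields 15, assigned to output.
Therefore output = 15.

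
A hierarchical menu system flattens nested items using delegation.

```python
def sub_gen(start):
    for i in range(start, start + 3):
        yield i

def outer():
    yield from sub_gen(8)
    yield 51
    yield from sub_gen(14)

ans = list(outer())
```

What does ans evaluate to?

Step 1: outer() delegates to sub_gen(8):
  yield 8
  yield 9
  yield 10
Step 2: yield 51
Step 3: Delegates to sub_gen(14):
  yield 14
  yield 15
  yield 16
Therefore ans = [8, 9, 10, 51, 14, 15, 16].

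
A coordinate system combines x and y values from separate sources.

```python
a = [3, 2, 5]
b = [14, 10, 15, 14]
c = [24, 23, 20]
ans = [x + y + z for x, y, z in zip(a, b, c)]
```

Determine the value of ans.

Step 1: zip three lists (truncates to shortest, len=3):
  3 + 14 + 24 = 41
  2 + 10 + 23 = 35
  5 + 15 + 20 = 40
Therefore ans = [41, 35, 40].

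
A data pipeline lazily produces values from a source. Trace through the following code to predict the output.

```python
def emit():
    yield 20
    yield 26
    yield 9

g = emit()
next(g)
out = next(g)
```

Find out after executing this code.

Step 1: emit() creates a generator.
Step 2: next(g) yields 20 (consumed and discarded).
Step 3: next(g) yields 26, assigned to out.
Therefore out = 26.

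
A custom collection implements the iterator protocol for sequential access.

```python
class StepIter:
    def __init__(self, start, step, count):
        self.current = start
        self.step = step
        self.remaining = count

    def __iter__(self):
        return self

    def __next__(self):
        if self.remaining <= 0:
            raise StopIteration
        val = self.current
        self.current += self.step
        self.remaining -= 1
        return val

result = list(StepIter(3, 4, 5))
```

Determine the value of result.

Step 1: StepIter starts at 3, increments by 4, for 5 steps:
  Yield 3, then current += 4
  Yield 7, then current += 4
  Yield 11, then current += 4
  Yield 15, then current += 4
  Yield 19, then current += 4
Therefore result = [3, 7, 11, 15, 19].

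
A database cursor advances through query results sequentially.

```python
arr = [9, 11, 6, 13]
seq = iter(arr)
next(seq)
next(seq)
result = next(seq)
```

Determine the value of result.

Step 1: Create iterator over [9, 11, 6, 13].
Step 2: next() consumes 9.
Step 3: next() consumes 11.
Step 4: next() returns 6.
Therefore result = 6.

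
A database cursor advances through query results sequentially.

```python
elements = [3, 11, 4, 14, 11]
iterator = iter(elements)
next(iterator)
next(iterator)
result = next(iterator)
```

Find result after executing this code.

Step 1: Create iterator over [3, 11, 4, 14, 11].
Step 2: next() consumes 3.
Step 3: next() consumes 11.
Step 4: next() returns 4.
Therefore result = 4.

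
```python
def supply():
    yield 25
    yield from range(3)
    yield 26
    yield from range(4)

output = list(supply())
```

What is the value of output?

Step 1: Trace yields in order:
  yield 25
  yield 0
  yield 1
  yield 2
  yield 26
  yield 0
  yield 1
  yield 2
  yield 3
Therefore output = [25, 0, 1, 2, 26, 0, 1, 2, 3].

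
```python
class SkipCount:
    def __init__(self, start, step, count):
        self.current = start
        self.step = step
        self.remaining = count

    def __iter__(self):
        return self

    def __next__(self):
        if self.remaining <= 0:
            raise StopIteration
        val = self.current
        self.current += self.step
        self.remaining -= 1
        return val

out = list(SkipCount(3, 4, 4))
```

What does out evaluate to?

Step 1: SkipCount starts at 3, increments by 4, for 4 steps:
  Yield 3, then current += 4
  Yield 7, then current += 4
  Yield 11, then current += 4
  Yield 15, then current += 4
Therefore out = [3, 7, 11, 15].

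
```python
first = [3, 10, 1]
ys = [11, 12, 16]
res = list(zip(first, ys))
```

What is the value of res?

Step 1: zip pairs elements at same index:
  Index 0: (3, 11)
  Index 1: (10, 12)
  Index 2: (1, 16)
Therefore res = [(3, 11), (10, 12), (1, 16)].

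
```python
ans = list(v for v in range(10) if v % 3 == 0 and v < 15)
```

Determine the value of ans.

Step 1: Filter range(10) where v % 3 == 0 and v < 15:
  v=0: both conditions met, included
  v=1: excluded (1 % 3 != 0)
  v=2: excluded (2 % 3 != 0)
  v=3: both conditions met, included
  v=4: excluded (4 % 3 != 0)
  v=5: excluded (5 % 3 != 0)
  v=6: both conditions met, included
  v=7: excluded (7 % 3 != 0)
  v=8: excluded (8 % 3 != 0)
  v=9: both conditions met, included
Therefore ans = [0, 3, 6, 9].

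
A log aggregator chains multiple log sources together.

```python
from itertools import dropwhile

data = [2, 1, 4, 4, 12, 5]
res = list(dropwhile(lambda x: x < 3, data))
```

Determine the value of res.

Step 1: dropwhile drops elements while < 3:
  2 < 3: dropped
  1 < 3: dropped
  4: kept (dropping stopped)
Step 2: Remaining elements kept regardless of condition.
Therefore res = [4, 4, 12, 5].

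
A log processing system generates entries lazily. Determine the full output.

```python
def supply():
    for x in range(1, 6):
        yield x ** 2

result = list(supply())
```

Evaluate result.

Step 1: For each x in range(1, 6), yield x**2:
  x=1: yield 1**2 = 1
  x=2: yield 2**2 = 4
  x=3: yield 3**2 = 9
  x=4: yield 4**2 = 16
  x=5: yield 5**2 = 25
Therefore result = [1, 4, 9, 16, 25].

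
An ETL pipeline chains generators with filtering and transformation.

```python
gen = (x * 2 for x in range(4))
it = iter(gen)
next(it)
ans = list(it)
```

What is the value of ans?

Step 1: Generator produces [0, 2, 4, 6].
Step 2: next(it) consumes first element (0).
Step 3: list(it) collects remaining: [2, 4, 6].
Therefore ans = [2, 4, 6].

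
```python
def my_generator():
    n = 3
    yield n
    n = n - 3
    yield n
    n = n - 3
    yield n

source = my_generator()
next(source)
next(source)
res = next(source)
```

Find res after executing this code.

Step 1: Trace through generator execution:
  Yield 1: n starts at 3, yield 3
  Yield 2: n = 3 - 3 = 0, yield 0
  Yield 3: n = 0 - 3 = -3, yield -3
Step 2: First next() gets 3, second next() gets the second value, third next() yields -3.
Therefore res = -3.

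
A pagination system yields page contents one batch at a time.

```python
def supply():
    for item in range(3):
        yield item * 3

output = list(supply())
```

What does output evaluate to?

Step 1: For each item in range(3), yield item * 3:
  item=0: yield 0 * 3 = 0
  item=1: yield 1 * 3 = 3
  item=2: yield 2 * 3 = 6
Therefore output = [0, 3, 6].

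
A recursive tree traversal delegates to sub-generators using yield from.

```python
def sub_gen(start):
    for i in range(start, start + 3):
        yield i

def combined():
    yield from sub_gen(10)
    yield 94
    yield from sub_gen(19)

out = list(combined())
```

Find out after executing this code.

Step 1: combined() delegates to sub_gen(10):
  yield 10
  yield 11
  yield 12
Step 2: yield 94
Step 3: Delegates to sub_gen(19):
  yield 19
  yield 20
  yield 21
Therefore out = [10, 11, 12, 94, 19, 20, 21].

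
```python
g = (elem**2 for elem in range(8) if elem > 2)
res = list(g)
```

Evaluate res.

Step 1: For range(8), keep elem > 2, then square:
  elem=0: 0 <= 2, excluded
  elem=1: 1 <= 2, excluded
  elem=2: 2 <= 2, excluded
  elem=3: 3 > 2, yield 3**2 = 9
  elem=4: 4 > 2, yield 4**2 = 16
  elem=5: 5 > 2, yield 5**2 = 25
  elem=6: 6 > 2, yield 6**2 = 36
  elem=7: 7 > 2, yield 7**2 = 49
Therefore res = [9, 16, 25, 36, 49].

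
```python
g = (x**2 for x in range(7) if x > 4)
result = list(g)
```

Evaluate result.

Step 1: For range(7), keep x > 4, then square:
  x=0: 0 <= 4, excluded
  x=1: 1 <= 4, excluded
  x=2: 2 <= 4, excluded
  x=3: 3 <= 4, excluded
  x=4: 4 <= 4, excluded
  x=5: 5 > 4, yield 5**2 = 25
  x=6: 6 > 4, yield 6**2 = 36
Therefore result = [25, 36].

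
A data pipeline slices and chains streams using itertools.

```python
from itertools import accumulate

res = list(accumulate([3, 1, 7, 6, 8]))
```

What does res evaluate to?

Step 1: accumulate computes running sums:
  + 3 = 3
  + 1 = 4
  + 7 = 11
  + 6 = 17
  + 8 = 25
Therefore res = [3, 4, 11, 17, 25].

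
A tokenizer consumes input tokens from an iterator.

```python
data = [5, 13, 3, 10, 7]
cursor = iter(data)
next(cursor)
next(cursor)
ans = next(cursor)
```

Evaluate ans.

Step 1: Create iterator over [5, 13, 3, 10, 7].
Step 2: next() consumes 5.
Step 3: next() consumes 13.
Step 4: next() returns 3.
Therefore ans = 3.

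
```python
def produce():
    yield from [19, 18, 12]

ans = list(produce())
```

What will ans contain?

Step 1: yield from delegates to the iterable, yielding each element.
Step 2: Collected values: [19, 18, 12].
Therefore ans = [19, 18, 12].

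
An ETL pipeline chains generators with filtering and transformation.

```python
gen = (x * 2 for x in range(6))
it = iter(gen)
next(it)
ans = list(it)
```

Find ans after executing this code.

Step 1: Generator produces [0, 2, 4, 6, 8, 10].
Step 2: next(it) consumes first element (0).
Step 3: list(it) collects remaining: [2, 4, 6, 8, 10].
Therefore ans = [2, 4, 6, 8, 10].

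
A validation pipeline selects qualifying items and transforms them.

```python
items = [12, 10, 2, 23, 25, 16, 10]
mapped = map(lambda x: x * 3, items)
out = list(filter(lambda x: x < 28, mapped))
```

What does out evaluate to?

Step 1: Map x * 3:
  12 -> 36
  10 -> 30
  2 -> 6
  23 -> 69
  25 -> 75
  16 -> 48
  10 -> 30
Step 2: Filter for < 28:
  36: removed
  30: removed
  6: kept
  69: removed
  75: removed
  48: removed
  30: removed
Therefore out = [6].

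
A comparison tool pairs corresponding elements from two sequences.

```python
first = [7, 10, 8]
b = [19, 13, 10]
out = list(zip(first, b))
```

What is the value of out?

Step 1: zip pairs elements at same index:
  Index 0: (7, 19)
  Index 1: (10, 13)
  Index 2: (8, 10)
Therefore out = [(7, 19), (10, 13), (8, 10)].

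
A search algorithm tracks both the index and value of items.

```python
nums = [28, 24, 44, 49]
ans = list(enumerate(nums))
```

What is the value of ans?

Step 1: enumerate pairs each element with its index:
  (0, 28)
  (1, 24)
  (2, 44)
  (3, 49)
Therefore ans = [(0, 28), (1, 24), (2, 44), (3, 49)].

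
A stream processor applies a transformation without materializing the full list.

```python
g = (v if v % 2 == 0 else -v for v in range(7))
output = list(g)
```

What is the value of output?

Step 1: For each v in range(7), yield v if even, else -v:
  v=0: even, yield 0
  v=1: odd, yield -1
  v=2: even, yield 2
  v=3: odd, yield -3
  v=4: even, yield 4
  v=5: odd, yield -5
  v=6: even, yield 6
Therefore output = [0, -1, 2, -3, 4, -5, 6].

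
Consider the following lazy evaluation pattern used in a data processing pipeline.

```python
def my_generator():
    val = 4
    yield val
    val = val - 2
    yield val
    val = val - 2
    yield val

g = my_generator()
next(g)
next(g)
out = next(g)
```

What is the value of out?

Step 1: Trace through generator execution:
  Yield 1: val starts at 4, yield 4
  Yield 2: val = 4 - 2 = 2, yield 2
  Yield 3: val = 2 - 2 = 0, yield 0
Step 2: First next() gets 4, second next() gets the second value, third next() yields 0.
Therefore out = 0.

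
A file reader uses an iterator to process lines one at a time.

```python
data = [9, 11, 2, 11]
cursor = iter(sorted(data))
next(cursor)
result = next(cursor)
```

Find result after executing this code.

Step 1: sorted([9, 11, 2, 11]) = [2, 9, 11, 11].
Step 2: Create iterator and skip 1 elements.
Step 3: next() returns 9.
Therefore result = 9.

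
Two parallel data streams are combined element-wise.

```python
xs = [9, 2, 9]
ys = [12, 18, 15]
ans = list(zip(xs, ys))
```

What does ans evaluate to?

Step 1: zip pairs elements at same index:
  Index 0: (9, 12)
  Index 1: (2, 18)
  Index 2: (9, 15)
Therefore ans = [(9, 12), (2, 18), (9, 15)].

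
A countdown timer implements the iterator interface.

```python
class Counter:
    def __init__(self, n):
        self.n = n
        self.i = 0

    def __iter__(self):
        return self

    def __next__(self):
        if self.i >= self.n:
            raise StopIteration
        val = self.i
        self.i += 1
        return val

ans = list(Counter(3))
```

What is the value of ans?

Step 1: Counter(3) creates an iterator counting 0 to 2.
Step 2: list() consumes all values: [0, 1, 2].
Therefore ans = [0, 1, 2].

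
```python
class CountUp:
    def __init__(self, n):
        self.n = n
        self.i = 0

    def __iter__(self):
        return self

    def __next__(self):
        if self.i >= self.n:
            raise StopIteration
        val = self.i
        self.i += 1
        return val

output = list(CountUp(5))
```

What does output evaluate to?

Step 1: CountUp(5) creates an iterator counting 0 to 4.
Step 2: list() consumes all values: [0, 1, 2, 3, 4].
Therefore output = [0, 1, 2, 3, 4].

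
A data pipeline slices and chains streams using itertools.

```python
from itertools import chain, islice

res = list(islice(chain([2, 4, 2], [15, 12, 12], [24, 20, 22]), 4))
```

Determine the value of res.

Step 1: chain([2, 4, 2], [15, 12, 12], [24, 20, 22]) = [2, 4, 2, 15, 12, 12, 24, 20, 22].
Step 2: islice takes first 4 elements: [2, 4, 2, 15].
Therefore res = [2, 4, 2, 15].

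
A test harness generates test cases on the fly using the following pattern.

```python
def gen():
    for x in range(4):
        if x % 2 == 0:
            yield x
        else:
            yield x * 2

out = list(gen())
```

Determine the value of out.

Step 1: For each x in range(4), yield x if even, else x*2:
  x=0 (even): yield 0
  x=1 (odd): yield 1*2 = 2
  x=2 (even): yield 2
  x=3 (odd): yield 3*2 = 6
Therefore out = [0, 2, 2, 6].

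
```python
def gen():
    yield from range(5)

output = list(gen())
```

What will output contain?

Step 1: yield from delegates to the iterable, yielding each element.
Step 2: Collected values: [0, 1, 2, 3, 4].
Therefore output = [0, 1, 2, 3, 4].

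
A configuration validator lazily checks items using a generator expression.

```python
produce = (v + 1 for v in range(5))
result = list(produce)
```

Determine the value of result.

Step 1: For each v in range(5), compute v+1:
  v=0: 0+1 = 1
  v=1: 1+1 = 2
  v=2: 2+1 = 3
  v=3: 3+1 = 4
  v=4: 4+1 = 5
Therefore result = [1, 2, 3, 4, 5].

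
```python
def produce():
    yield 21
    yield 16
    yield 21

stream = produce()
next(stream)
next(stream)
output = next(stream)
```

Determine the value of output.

Step 1: produce() creates a generator.
Step 2: next(stream) yields 21 (consumed and discarded).
Step 3: next(stream) yields 16 (consumed and discarded).
Step 4: next(stream) yields 21, assigned to output.
Therefore output = 21.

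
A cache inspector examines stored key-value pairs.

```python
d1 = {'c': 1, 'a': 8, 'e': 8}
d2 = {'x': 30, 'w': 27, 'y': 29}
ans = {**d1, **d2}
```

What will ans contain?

Step 1: Merge d1 and d2 (d2 values override on key conflicts).
Step 2: d1 has keys ['c', 'a', 'e'], d2 has keys ['x', 'w', 'y'].
Therefore ans = {'c': 1, 'a': 8, 'e': 8, 'x': 30, 'w': 27, 'y': 29}.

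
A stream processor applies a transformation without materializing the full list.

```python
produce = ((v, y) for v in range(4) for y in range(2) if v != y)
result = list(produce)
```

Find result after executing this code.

Step 1: Nested generator over range(4) x range(2) where v != y:
  (0, 0): excluded (v == y)
  (0, 1): included
  (1, 0): included
  (1, 1): excluded (v == y)
  (2, 0): included
  (2, 1): included
  (3, 0): included
  (3, 1): included
Therefore result = [(0, 1), (1, 0), (2, 0), (2, 1), (3, 0), (3, 1)].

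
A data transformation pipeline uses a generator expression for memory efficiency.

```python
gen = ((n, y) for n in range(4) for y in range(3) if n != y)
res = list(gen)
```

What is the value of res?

Step 1: Nested generator over range(4) x range(3) where n != y:
  (0, 0): excluded (n == y)
  (0, 1): included
  (0, 2): included
  (1, 0): included
  (1, 1): excluded (n == y)
  (1, 2): included
  (2, 0): included
  (2, 1): included
  (2, 2): excluded (n == y)
  (3, 0): included
  (3, 1): included
  (3, 2): included
Therefore res = [(0, 1), (0, 2), (1, 0), (1, 2), (2, 0), (2, 1), (3, 0), (3, 1), (3, 2)].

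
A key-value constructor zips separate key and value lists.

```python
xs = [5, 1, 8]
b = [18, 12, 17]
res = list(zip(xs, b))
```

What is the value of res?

Step 1: zip pairs elements at same index:
  Index 0: (5, 18)
  Index 1: (1, 12)
  Index 2: (8, 17)
Therefore res = [(5, 18), (1, 12), (8, 17)].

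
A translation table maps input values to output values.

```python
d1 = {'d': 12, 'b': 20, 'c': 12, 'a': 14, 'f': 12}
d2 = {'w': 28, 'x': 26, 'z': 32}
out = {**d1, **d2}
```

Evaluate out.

Step 1: Merge d1 and d2 (d2 values override on key conflicts).
Step 2: d1 has keys ['d', 'b', 'c', 'a', 'f'], d2 has keys ['w', 'x', 'z'].
Therefore out = {'d': 12, 'b': 20, 'c': 12, 'a': 14, 'f': 12, 'w': 28, 'x': 26, 'z': 32}.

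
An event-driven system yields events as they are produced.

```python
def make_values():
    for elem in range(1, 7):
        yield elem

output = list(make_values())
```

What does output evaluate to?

Step 1: The generator yields each value from range(1, 7).
Step 2: list() consumes all yields: [1, 2, 3, 4, 5, 6].
Therefore output = [1, 2, 3, 4, 5, 6].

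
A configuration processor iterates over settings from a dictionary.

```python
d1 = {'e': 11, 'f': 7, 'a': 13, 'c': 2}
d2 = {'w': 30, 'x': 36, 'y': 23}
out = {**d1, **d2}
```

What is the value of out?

Step 1: Merge d1 and d2 (d2 values override on key conflicts).
Step 2: d1 has keys ['e', 'f', 'a', 'c'], d2 has keys ['w', 'x', 'y'].
Therefore out = {'e': 11, 'f': 7, 'a': 13, 'c': 2, 'w': 30, 'x': 36, 'y': 23}.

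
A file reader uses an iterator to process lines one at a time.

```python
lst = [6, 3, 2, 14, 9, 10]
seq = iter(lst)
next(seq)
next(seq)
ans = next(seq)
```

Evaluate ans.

Step 1: Create iterator over [6, 3, 2, 14, 9, 10].
Step 2: next() consumes 6.
Step 3: next() consumes 3.
Step 4: next() returns 2.
Therefore ans = 2.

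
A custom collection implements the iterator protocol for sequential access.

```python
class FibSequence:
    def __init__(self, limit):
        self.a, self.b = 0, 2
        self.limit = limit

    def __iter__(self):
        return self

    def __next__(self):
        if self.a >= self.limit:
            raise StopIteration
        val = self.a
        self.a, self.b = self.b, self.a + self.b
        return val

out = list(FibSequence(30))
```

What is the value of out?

Step 1: Fibonacci-like sequence (a=0, b=2) until >= 30:
  Yield 0, then a,b = 2,2
  Yield 2, then a,b = 2,4
  Yield 2, then a,b = 4,6
  Yield 4, then a,b = 6,10
  Yield 6, then a,b = 10,16
  Yield 10, then a,b = 16,26
  Yield 16, then a,b = 26,42
  Yield 26, then a,b = 42,68
Step 2: 42 >= 30, stop.
Therefore out = [0, 2, 2, 4, 6, 10, 16, 26].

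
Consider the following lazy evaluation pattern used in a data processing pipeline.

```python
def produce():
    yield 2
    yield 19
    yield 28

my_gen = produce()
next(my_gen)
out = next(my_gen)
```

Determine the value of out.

Step 1: produce() creates a generator.
Step 2: next(my_gen) yields 2 (consumed and discarded).
Step 3: next(my_gen) yields 19, assigned to out.
Therefore out = 19.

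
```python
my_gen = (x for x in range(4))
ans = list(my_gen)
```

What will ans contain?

Step 1: Generator expression iterates range(4): [0, 1, 2, 3].
Step 2: list() collects all values.
Therefore ans = [0, 1, 2, 3].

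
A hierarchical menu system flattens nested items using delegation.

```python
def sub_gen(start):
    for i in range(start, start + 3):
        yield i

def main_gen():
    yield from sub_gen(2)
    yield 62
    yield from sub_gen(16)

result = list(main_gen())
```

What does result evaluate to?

Step 1: main_gen() delegates to sub_gen(2):
  yield 2
  yield 3
  yield 4
Step 2: yield 62
Step 3: Delegates to sub_gen(16):
  yield 16
  yield 17
  yield 18
Therefore result = [2, 3, 4, 62, 16, 17, 18].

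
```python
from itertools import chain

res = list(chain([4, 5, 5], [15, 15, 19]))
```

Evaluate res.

Step 1: chain() concatenates iterables: [4, 5, 5] + [15, 15, 19].
Therefore res = [4, 5, 5, 15, 15, 19].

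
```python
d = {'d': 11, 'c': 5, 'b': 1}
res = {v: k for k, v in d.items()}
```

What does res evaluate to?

Step 1: Invert dict (swap keys and values):
  'd': 11 -> 11: 'd'
  'c': 5 -> 5: 'c'
  'b': 1 -> 1: 'b'
Therefore res = {11: 'd', 5: 'c', 1: 'b'}.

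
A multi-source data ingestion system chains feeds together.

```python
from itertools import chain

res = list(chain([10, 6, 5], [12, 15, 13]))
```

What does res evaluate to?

Step 1: chain() concatenates iterables: [10, 6, 5] + [12, 15, 13].
Therefore res = [10, 6, 5, 12, 15, 13].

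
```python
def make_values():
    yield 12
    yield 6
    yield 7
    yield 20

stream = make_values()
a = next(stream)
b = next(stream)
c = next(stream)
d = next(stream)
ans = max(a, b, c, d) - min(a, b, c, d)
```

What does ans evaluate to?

Step 1: Create generator and consume all values:
  a = next(stream) = 12
  b = next(stream) = 6
  c = next(stream) = 7
  d = next(stream) = 20
Step 2: max = 20, min = 6, ans = 20 - 6 = 14.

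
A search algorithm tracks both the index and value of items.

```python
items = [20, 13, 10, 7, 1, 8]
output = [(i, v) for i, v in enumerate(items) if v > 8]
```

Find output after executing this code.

Step 1: Filter enumerate([20, 13, 10, 7, 1, 8]) keeping v > 8:
  (0, 20): 20 > 8, included
  (1, 13): 13 > 8, included
  (2, 10): 10 > 8, included
  (3, 7): 7 <= 8, excluded
  (4, 1): 1 <= 8, excluded
  (5, 8): 8 <= 8, excluded
Therefore output = [(0, 20), (1, 13), (2, 10)].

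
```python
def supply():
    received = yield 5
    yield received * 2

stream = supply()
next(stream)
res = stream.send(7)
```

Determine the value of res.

Step 1: next(stream) advances to first yield, producing 5.
Step 2: send(7) resumes, received = 7.
Step 3: yield received * 2 = 7 * 2 = 14.
Therefore res = 14.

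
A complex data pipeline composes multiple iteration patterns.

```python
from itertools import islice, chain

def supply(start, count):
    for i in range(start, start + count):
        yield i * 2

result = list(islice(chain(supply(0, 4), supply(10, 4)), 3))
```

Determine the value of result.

Step 1: supply(0, 4) yields [0, 2, 4, 6].
Step 2: supply(10, 4) yields [20, 22, 24, 26].
Step 3: chain concatenates: [0, 2, 4, 6, 20, 22, 24, 26].
Step 4: islice takes first 3: [0, 2, 4].
Therefore result = [0, 2, 4].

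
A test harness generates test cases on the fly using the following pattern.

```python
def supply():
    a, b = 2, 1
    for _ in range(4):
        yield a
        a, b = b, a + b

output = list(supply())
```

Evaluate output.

Step 1: Fibonacci-like sequence starting with a=2, b=1:
  Iteration 1: yield a=2, then a,b = 1,3
  Iteration 2: yield a=1, then a,b = 3,4
  Iteration 3: yield a=3, then a,b = 4,7
  Iteration 4: yield a=4, then a,b = 7,11
Therefore output = [2, 1, 3, 4].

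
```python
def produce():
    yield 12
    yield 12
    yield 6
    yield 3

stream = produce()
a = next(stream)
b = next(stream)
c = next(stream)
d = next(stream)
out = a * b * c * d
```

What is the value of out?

Step 1: Create generator and consume all values:
  a = next(stream) = 12
  b = next(stream) = 12
  c = next(stream) = 6
  d = next(stream) = 3
Step 2: out = 12 * 12 * 6 * 3 = 2592.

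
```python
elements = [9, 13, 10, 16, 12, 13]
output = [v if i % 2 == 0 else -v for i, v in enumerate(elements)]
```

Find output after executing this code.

Step 1: For each (i, v), keep v if i is even, negate if odd:
  i=0 (even): keep 9
  i=1 (odd): negate to -13
  i=2 (even): keep 10
  i=3 (odd): negate to -16
  i=4 (even): keep 12
  i=5 (odd): negate to -13
Therefore output = [9, -13, 10, -16, 12, -13].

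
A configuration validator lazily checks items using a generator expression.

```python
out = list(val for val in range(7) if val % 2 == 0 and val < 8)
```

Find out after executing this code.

Step 1: Filter range(7) where val % 2 == 0 and val < 8:
  val=0: both conditions met, included
  val=1: excluded (1 % 2 != 0)
  val=2: both conditions met, included
  val=3: excluded (3 % 2 != 0)
  val=4: both conditions met, included
  val=5: excluded (5 % 2 != 0)
  val=6: both conditions met, included
Therefore out = [0, 2, 4, 6].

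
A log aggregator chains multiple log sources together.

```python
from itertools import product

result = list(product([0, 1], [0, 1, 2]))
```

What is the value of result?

Step 1: product([0, 1], [0, 1, 2]) gives all pairs:
  (0, 0)
  (0, 1)
  (0, 2)
  (1, 0)
  (1, 1)
  (1, 2)
Therefore result = [(0, 0), (0, 1), (0, 2), (1, 0), (1, 1), (1, 2)].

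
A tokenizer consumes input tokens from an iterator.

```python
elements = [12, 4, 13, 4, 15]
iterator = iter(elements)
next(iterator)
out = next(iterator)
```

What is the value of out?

Step 1: Create iterator over [12, 4, 13, 4, 15].
Step 2: next() consumes 12.
Step 3: next() returns 4.
Therefore out = 4.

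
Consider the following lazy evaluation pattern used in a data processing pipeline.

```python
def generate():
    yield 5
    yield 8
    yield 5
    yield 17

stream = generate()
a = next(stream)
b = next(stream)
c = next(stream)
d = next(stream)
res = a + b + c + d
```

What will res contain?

Step 1: Create generator and consume all values:
  a = next(stream) = 5
  b = next(stream) = 8
  c = next(stream) = 5
  d = next(stream) = 17
Step 2: res = 5 + 8 + 5 + 17 = 35.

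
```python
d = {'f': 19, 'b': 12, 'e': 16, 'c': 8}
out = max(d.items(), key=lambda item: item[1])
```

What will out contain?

Step 1: Find item with maximum value:
  ('f', 19)
  ('b', 12)
  ('e', 16)
  ('c', 8)
Step 2: Maximum value is 19 at key 'f'.
Therefore out = ('f', 19).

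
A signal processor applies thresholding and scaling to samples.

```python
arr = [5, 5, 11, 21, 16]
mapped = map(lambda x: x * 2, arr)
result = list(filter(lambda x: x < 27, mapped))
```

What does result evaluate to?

Step 1: Map x * 2:
  5 -> 10
  5 -> 10
  11 -> 22
  21 -> 42
  16 -> 32
Step 2: Filter for < 27:
  10: kept
  10: kept
  22: kept
  42: removed
  32: removed
Therefore result = [10, 10, 22].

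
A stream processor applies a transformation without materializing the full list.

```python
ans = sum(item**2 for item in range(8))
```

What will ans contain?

Step 1: Compute item**2 for each item in range(8):
  item=0: 0**2 = 0
  item=1: 1**2 = 1
  item=2: 2**2 = 4
  item=3: 3**2 = 9
  item=4: 4**2 = 16
  item=5: 5**2 = 25
  item=6: 6**2 = 36
  item=7: 7**2 = 49
Step 2: sum = 0 + 1 + 4 + 9 + 16 + 25 + 36 + 49 = 140.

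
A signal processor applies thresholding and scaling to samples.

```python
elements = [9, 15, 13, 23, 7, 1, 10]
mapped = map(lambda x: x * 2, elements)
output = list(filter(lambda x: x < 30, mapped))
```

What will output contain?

Step 1: Map x * 2:
  9 -> 18
  15 -> 30
  13 -> 26
  23 -> 46
  7 -> 14
  1 -> 2
  10 -> 20
Step 2: Filter for < 30:
  18: kept
  30: removed
  26: kept
  46: removed
  14: kept
  2: kept
  20: kept
Therefore output = [18, 26, 14, 2, 20].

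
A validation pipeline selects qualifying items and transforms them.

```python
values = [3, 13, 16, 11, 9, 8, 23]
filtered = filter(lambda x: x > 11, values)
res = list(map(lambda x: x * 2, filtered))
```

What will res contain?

Step 1: Filter values for elements > 11:
  3: removed
  13: kept
  16: kept
  11: removed
  9: removed
  8: removed
  23: kept
Step 2: Map x * 2 on filtered [13, 16, 23]:
  13 -> 26
  16 -> 32
  23 -> 46
Therefore res = [26, 32, 46].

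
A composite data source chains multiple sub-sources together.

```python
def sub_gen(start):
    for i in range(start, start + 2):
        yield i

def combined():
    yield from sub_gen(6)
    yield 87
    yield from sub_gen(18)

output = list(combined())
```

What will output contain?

Step 1: combined() delegates to sub_gen(6):
  yield 6
  yield 7
Step 2: yield 87
Step 3: Delegates to sub_gen(18):
  yield 18
  yield 19
Therefore output = [6, 7, 87, 18, 19].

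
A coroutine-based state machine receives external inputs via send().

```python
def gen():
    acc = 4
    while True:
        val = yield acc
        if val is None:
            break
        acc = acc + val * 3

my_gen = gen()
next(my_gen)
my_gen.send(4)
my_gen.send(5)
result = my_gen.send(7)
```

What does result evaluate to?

Step 1: next() -> yield acc=4.
Step 2: send(4) -> val=4, acc = 4 + 4*3 = 16, yield 16.
Step 3: send(5) -> val=5, acc = 16 + 5*3 = 31, yield 31.
Step 4: send(7) -> val=7, acc = 31 + 7*3 = 52, yield 52.
Therefore result = 52.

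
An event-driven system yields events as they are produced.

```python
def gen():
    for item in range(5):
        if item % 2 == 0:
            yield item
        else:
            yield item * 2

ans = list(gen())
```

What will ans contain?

Step 1: For each item in range(5), yield item if even, else item*2:
  item=0 (even): yield 0
  item=1 (odd): yield 1*2 = 2
  item=2 (even): yield 2
  item=3 (odd): yield 3*2 = 6
  item=4 (even): yield 4
Therefore ans = [0, 2, 2, 6, 4].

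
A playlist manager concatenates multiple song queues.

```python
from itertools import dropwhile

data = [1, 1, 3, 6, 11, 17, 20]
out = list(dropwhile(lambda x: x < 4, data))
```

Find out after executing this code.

Step 1: dropwhile drops elements while < 4:
  1 < 4: dropped
  1 < 4: dropped
  3 < 4: dropped
  6: kept (dropping stopped)
Step 2: Remaining elements kept regardless of condition.
Therefore out = [6, 11, 17, 20].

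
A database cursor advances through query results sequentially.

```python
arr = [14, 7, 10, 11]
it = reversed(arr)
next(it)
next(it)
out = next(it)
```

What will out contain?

Step 1: reversed([14, 7, 10, 11]) gives iterator: [11, 10, 7, 14].
Step 2: First next() = 11, second next() = 10.
Step 3: Third next() = 7.
Therefore out = 7.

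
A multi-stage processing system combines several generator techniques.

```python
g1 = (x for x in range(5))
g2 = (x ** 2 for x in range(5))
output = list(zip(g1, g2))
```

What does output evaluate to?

Step 1: g1 produces [0, 1, 2, 3, 4].
Step 2: g2 produces [0, 1, 4, 9, 16].
Step 3: zip pairs them: [(0, 0), (1, 1), (2, 4), (3, 9), (4, 16)].
Therefore output = [(0, 0), (1, 1), (2, 4), (3, 9), (4, 16)].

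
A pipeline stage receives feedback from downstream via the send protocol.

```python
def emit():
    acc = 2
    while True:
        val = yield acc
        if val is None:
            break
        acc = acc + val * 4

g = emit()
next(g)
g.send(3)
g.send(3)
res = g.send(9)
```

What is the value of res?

Step 1: next() -> yield acc=2.
Step 2: send(3) -> val=3, acc = 2 + 3*4 = 14, yield 14.
Step 3: send(3) -> val=3, acc = 14 + 3*4 = 26, yield 26.
Step 4: send(9) -> val=9, acc = 26 + 9*4 = 62, yield 62.
Therefore res = 62.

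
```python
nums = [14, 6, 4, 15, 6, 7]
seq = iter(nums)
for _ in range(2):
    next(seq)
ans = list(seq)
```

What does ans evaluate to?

Step 1: Create iterator over [14, 6, 4, 15, 6, 7].
Step 2: Advance 2 positions (consuming [14, 6]).
Step 3: list() collects remaining elements: [4, 15, 6, 7].
Therefore ans = [4, 15, 6, 7].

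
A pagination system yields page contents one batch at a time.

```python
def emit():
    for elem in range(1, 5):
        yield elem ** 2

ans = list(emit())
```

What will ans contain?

Step 1: For each elem in range(1, 5), yield elem**2:
  elem=1: yield 1**2 = 1
  elem=2: yield 2**2 = 4
  elem=3: yield 3**2 = 9
  elem=4: yield 4**2 = 16
Therefore ans = [1, 4, 9, 16].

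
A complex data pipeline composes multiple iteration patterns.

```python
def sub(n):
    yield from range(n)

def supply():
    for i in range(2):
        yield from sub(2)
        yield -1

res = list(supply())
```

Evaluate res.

Step 1: For each i in range(2):
  i=0: yield from sub(2) -> [0, 1], then yield -1
  i=1: yield from sub(2) -> [0, 1], then yield -1
Therefore res = [0, 1, -1, 0, 1, -1].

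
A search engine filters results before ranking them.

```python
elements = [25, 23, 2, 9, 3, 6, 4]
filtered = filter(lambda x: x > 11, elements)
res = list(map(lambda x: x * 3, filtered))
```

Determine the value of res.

Step 1: Filter elements for elements > 11:
  25: kept
  23: kept
  2: removed
  9: removed
  3: removed
  6: removed
  4: removed
Step 2: Map x * 3 on filtered [25, 23]:
  25 -> 75
  23 -> 69
Therefore res = [75, 69].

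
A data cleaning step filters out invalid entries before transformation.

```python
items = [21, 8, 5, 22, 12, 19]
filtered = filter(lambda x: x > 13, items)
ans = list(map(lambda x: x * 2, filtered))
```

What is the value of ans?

Step 1: Filter items for elements > 13:
  21: kept
  8: removed
  5: removed
  22: kept
  12: removed
  19: kept
Step 2: Map x * 2 on filtered [21, 22, 19]:
  21 -> 42
  22 -> 44
  19 -> 38
Therefore ans = [42, 44, 38].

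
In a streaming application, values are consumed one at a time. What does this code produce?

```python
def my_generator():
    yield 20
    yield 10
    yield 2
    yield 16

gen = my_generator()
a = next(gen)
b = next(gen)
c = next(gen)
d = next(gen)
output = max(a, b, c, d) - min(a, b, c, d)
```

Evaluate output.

Step 1: Create generator and consume all values:
  a = next(gen) = 20
  b = next(gen) = 10
  c = next(gen) = 2
  d = next(gen) = 16
Step 2: max = 20, min = 2, output = 20 - 2 = 18.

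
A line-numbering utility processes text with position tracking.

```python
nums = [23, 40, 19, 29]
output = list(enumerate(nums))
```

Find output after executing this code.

Step 1: enumerate pairs each element with its index:
  (0, 23)
  (1, 40)
  (2, 19)
  (3, 29)
Therefore output = [(0, 23), (1, 40), (2, 19), (3, 29)].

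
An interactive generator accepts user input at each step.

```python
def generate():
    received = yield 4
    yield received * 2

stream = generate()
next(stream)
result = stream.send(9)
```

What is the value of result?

Step 1: next(stream) advances to first yield, producing 4.
Step 2: send(9) resumes, received = 9.
Step 3: yield received * 2 = 9 * 2 = 18.
Therefore result = 18.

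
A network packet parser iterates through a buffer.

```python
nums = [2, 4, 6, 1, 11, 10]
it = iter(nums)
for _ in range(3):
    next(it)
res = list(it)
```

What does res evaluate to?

Step 1: Create iterator over [2, 4, 6, 1, 11, 10].
Step 2: Advance 3 positions (consuming [2, 4, 6]).
Step 3: list() collects remaining elements: [1, 11, 10].
Therefore res = [1, 11, 10].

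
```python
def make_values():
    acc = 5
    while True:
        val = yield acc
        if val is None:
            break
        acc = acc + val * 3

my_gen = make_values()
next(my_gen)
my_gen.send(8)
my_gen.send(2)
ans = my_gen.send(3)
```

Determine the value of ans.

Step 1: next() -> yield acc=5.
Step 2: send(8) -> val=8, acc = 5 + 8*3 = 29, yield 29.
Step 3: send(2) -> val=2, acc = 29 + 2*3 = 35, yield 35.
Step 4: send(3) -> val=3, acc = 35 + 3*3 = 44, yield 44.
Therefore ans = 44.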